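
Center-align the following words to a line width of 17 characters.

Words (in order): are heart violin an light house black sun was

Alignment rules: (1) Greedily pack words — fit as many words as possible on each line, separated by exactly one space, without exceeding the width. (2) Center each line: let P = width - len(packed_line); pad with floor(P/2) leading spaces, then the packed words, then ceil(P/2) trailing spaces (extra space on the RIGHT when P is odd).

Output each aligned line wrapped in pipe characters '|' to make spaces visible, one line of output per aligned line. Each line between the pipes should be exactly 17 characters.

Answer: |are heart violin |
| an light house  |
|  black sun was  |

Derivation:
Line 1: ['are', 'heart', 'violin'] (min_width=16, slack=1)
Line 2: ['an', 'light', 'house'] (min_width=14, slack=3)
Line 3: ['black', 'sun', 'was'] (min_width=13, slack=4)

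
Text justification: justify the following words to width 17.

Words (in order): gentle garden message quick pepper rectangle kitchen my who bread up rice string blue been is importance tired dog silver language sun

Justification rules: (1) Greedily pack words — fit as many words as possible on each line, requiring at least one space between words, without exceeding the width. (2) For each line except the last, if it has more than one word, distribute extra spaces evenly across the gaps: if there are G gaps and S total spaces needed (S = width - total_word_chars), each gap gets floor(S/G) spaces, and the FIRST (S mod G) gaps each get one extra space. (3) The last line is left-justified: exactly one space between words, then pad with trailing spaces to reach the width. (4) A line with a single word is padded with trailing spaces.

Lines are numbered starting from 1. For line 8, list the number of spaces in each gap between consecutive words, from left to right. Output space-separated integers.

Answer: 2 1

Derivation:
Line 1: ['gentle', 'garden'] (min_width=13, slack=4)
Line 2: ['message', 'quick'] (min_width=13, slack=4)
Line 3: ['pepper', 'rectangle'] (min_width=16, slack=1)
Line 4: ['kitchen', 'my', 'who'] (min_width=14, slack=3)
Line 5: ['bread', 'up', 'rice'] (min_width=13, slack=4)
Line 6: ['string', 'blue', 'been'] (min_width=16, slack=1)
Line 7: ['is', 'importance'] (min_width=13, slack=4)
Line 8: ['tired', 'dog', 'silver'] (min_width=16, slack=1)
Line 9: ['language', 'sun'] (min_width=12, slack=5)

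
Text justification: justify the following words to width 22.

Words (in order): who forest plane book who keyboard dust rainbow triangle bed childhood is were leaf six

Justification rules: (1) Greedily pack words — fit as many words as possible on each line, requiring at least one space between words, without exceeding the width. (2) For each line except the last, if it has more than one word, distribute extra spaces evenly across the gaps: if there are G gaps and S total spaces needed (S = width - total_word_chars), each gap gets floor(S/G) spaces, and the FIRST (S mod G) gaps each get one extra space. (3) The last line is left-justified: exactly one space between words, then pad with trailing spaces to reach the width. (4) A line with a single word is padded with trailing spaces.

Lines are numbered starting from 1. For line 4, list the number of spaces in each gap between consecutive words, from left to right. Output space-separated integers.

Line 1: ['who', 'forest', 'plane', 'book'] (min_width=21, slack=1)
Line 2: ['who', 'keyboard', 'dust'] (min_width=17, slack=5)
Line 3: ['rainbow', 'triangle', 'bed'] (min_width=20, slack=2)
Line 4: ['childhood', 'is', 'were', 'leaf'] (min_width=22, slack=0)
Line 5: ['six'] (min_width=3, slack=19)

Answer: 1 1 1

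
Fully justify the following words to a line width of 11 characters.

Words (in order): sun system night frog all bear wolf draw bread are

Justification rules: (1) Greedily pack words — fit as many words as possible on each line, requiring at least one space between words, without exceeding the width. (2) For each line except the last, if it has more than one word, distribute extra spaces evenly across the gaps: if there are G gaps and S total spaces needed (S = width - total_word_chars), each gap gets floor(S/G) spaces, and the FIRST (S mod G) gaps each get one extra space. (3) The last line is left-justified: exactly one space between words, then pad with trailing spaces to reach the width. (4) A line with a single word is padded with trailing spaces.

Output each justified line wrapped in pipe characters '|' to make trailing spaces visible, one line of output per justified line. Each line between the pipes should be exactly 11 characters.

Answer: |sun  system|
|night  frog|
|all    bear|
|wolf   draw|
|bread are  |

Derivation:
Line 1: ['sun', 'system'] (min_width=10, slack=1)
Line 2: ['night', 'frog'] (min_width=10, slack=1)
Line 3: ['all', 'bear'] (min_width=8, slack=3)
Line 4: ['wolf', 'draw'] (min_width=9, slack=2)
Line 5: ['bread', 'are'] (min_width=9, slack=2)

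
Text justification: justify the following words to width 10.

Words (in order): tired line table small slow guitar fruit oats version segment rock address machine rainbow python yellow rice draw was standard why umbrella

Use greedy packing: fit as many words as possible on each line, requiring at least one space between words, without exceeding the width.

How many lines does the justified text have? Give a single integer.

Line 1: ['tired', 'line'] (min_width=10, slack=0)
Line 2: ['table'] (min_width=5, slack=5)
Line 3: ['small', 'slow'] (min_width=10, slack=0)
Line 4: ['guitar'] (min_width=6, slack=4)
Line 5: ['fruit', 'oats'] (min_width=10, slack=0)
Line 6: ['version'] (min_width=7, slack=3)
Line 7: ['segment'] (min_width=7, slack=3)
Line 8: ['rock'] (min_width=4, slack=6)
Line 9: ['address'] (min_width=7, slack=3)
Line 10: ['machine'] (min_width=7, slack=3)
Line 11: ['rainbow'] (min_width=7, slack=3)
Line 12: ['python'] (min_width=6, slack=4)
Line 13: ['yellow'] (min_width=6, slack=4)
Line 14: ['rice', 'draw'] (min_width=9, slack=1)
Line 15: ['was'] (min_width=3, slack=7)
Line 16: ['standard'] (min_width=8, slack=2)
Line 17: ['why'] (min_width=3, slack=7)
Line 18: ['umbrella'] (min_width=8, slack=2)
Total lines: 18

Answer: 18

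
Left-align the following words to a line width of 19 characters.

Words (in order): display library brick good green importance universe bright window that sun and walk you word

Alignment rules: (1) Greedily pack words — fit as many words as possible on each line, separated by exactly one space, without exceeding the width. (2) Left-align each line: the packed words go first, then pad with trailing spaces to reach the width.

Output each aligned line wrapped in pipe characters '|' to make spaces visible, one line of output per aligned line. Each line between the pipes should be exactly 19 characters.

Line 1: ['display', 'library'] (min_width=15, slack=4)
Line 2: ['brick', 'good', 'green'] (min_width=16, slack=3)
Line 3: ['importance', 'universe'] (min_width=19, slack=0)
Line 4: ['bright', 'window', 'that'] (min_width=18, slack=1)
Line 5: ['sun', 'and', 'walk', 'you'] (min_width=16, slack=3)
Line 6: ['word'] (min_width=4, slack=15)

Answer: |display library    |
|brick good green   |
|importance universe|
|bright window that |
|sun and walk you   |
|word               |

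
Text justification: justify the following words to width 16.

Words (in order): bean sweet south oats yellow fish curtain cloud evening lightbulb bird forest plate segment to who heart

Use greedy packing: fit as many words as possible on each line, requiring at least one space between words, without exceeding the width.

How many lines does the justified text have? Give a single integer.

Line 1: ['bean', 'sweet', 'south'] (min_width=16, slack=0)
Line 2: ['oats', 'yellow', 'fish'] (min_width=16, slack=0)
Line 3: ['curtain', 'cloud'] (min_width=13, slack=3)
Line 4: ['evening'] (min_width=7, slack=9)
Line 5: ['lightbulb', 'bird'] (min_width=14, slack=2)
Line 6: ['forest', 'plate'] (min_width=12, slack=4)
Line 7: ['segment', 'to', 'who'] (min_width=14, slack=2)
Line 8: ['heart'] (min_width=5, slack=11)
Total lines: 8

Answer: 8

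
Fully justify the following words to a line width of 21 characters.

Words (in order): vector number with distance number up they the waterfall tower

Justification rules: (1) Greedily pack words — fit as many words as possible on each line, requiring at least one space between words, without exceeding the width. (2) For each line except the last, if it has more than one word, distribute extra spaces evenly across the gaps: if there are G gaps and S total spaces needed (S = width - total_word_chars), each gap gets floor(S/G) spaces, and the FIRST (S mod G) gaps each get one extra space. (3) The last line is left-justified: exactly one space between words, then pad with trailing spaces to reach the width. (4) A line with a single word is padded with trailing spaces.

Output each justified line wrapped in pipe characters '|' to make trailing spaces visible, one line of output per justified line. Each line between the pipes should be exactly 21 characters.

Answer: |vector   number  with|
|distance   number  up|
|they   the  waterfall|
|tower                |

Derivation:
Line 1: ['vector', 'number', 'with'] (min_width=18, slack=3)
Line 2: ['distance', 'number', 'up'] (min_width=18, slack=3)
Line 3: ['they', 'the', 'waterfall'] (min_width=18, slack=3)
Line 4: ['tower'] (min_width=5, slack=16)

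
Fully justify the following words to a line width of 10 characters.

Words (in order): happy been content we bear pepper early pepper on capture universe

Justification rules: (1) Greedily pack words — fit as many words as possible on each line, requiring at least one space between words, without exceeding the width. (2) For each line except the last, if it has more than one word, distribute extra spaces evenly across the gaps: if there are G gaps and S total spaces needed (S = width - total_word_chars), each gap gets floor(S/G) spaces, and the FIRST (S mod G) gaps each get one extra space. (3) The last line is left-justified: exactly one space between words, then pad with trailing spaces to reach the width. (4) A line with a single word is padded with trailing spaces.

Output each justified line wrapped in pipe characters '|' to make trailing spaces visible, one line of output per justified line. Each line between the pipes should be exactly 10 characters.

Answer: |happy been|
|content we|
|bear      |
|pepper    |
|early     |
|pepper  on|
|capture   |
|universe  |

Derivation:
Line 1: ['happy', 'been'] (min_width=10, slack=0)
Line 2: ['content', 'we'] (min_width=10, slack=0)
Line 3: ['bear'] (min_width=4, slack=6)
Line 4: ['pepper'] (min_width=6, slack=4)
Line 5: ['early'] (min_width=5, slack=5)
Line 6: ['pepper', 'on'] (min_width=9, slack=1)
Line 7: ['capture'] (min_width=7, slack=3)
Line 8: ['universe'] (min_width=8, slack=2)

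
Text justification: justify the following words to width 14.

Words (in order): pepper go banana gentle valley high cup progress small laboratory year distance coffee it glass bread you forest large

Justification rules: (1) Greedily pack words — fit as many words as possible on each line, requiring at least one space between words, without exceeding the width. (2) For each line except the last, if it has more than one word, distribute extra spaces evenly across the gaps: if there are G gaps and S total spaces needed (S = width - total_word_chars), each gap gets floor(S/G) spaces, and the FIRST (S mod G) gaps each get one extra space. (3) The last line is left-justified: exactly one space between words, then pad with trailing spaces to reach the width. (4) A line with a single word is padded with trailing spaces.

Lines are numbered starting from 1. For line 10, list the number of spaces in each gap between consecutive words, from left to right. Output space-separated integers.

Answer: 5

Derivation:
Line 1: ['pepper', 'go'] (min_width=9, slack=5)
Line 2: ['banana', 'gentle'] (min_width=13, slack=1)
Line 3: ['valley', 'high'] (min_width=11, slack=3)
Line 4: ['cup', 'progress'] (min_width=12, slack=2)
Line 5: ['small'] (min_width=5, slack=9)
Line 6: ['laboratory'] (min_width=10, slack=4)
Line 7: ['year', 'distance'] (min_width=13, slack=1)
Line 8: ['coffee', 'it'] (min_width=9, slack=5)
Line 9: ['glass', 'bread'] (min_width=11, slack=3)
Line 10: ['you', 'forest'] (min_width=10, slack=4)
Line 11: ['large'] (min_width=5, slack=9)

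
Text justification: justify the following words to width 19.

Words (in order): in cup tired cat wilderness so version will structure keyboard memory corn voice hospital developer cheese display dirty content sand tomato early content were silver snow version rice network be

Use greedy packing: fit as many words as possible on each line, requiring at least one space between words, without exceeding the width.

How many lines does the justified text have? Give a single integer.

Line 1: ['in', 'cup', 'tired', 'cat'] (min_width=16, slack=3)
Line 2: ['wilderness', 'so'] (min_width=13, slack=6)
Line 3: ['version', 'will'] (min_width=12, slack=7)
Line 4: ['structure', 'keyboard'] (min_width=18, slack=1)
Line 5: ['memory', 'corn', 'voice'] (min_width=17, slack=2)
Line 6: ['hospital', 'developer'] (min_width=18, slack=1)
Line 7: ['cheese', 'display'] (min_width=14, slack=5)
Line 8: ['dirty', 'content', 'sand'] (min_width=18, slack=1)
Line 9: ['tomato', 'early'] (min_width=12, slack=7)
Line 10: ['content', 'were', 'silver'] (min_width=19, slack=0)
Line 11: ['snow', 'version', 'rice'] (min_width=17, slack=2)
Line 12: ['network', 'be'] (min_width=10, slack=9)
Total lines: 12

Answer: 12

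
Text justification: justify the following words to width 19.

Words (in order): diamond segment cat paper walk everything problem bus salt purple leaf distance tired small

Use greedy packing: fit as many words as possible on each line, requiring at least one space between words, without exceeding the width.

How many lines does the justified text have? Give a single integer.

Answer: 6

Derivation:
Line 1: ['diamond', 'segment', 'cat'] (min_width=19, slack=0)
Line 2: ['paper', 'walk'] (min_width=10, slack=9)
Line 3: ['everything', 'problem'] (min_width=18, slack=1)
Line 4: ['bus', 'salt', 'purple'] (min_width=15, slack=4)
Line 5: ['leaf', 'distance', 'tired'] (min_width=19, slack=0)
Line 6: ['small'] (min_width=5, slack=14)
Total lines: 6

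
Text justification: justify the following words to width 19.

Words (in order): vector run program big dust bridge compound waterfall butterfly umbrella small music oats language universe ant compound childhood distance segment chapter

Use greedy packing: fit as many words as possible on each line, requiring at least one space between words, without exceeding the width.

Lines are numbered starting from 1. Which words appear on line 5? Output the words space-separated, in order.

Answer: small music oats

Derivation:
Line 1: ['vector', 'run', 'program'] (min_width=18, slack=1)
Line 2: ['big', 'dust', 'bridge'] (min_width=15, slack=4)
Line 3: ['compound', 'waterfall'] (min_width=18, slack=1)
Line 4: ['butterfly', 'umbrella'] (min_width=18, slack=1)
Line 5: ['small', 'music', 'oats'] (min_width=16, slack=3)
Line 6: ['language', 'universe'] (min_width=17, slack=2)
Line 7: ['ant', 'compound'] (min_width=12, slack=7)
Line 8: ['childhood', 'distance'] (min_width=18, slack=1)
Line 9: ['segment', 'chapter'] (min_width=15, slack=4)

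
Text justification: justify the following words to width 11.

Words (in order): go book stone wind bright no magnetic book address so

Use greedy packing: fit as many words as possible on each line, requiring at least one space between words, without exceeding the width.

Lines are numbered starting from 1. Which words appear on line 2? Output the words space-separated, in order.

Answer: stone wind

Derivation:
Line 1: ['go', 'book'] (min_width=7, slack=4)
Line 2: ['stone', 'wind'] (min_width=10, slack=1)
Line 3: ['bright', 'no'] (min_width=9, slack=2)
Line 4: ['magnetic'] (min_width=8, slack=3)
Line 5: ['book'] (min_width=4, slack=7)
Line 6: ['address', 'so'] (min_width=10, slack=1)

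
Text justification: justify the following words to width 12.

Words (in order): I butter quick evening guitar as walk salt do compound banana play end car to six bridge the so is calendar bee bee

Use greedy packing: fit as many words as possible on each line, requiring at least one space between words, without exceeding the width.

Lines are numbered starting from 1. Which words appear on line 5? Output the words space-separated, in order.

Line 1: ['I', 'butter'] (min_width=8, slack=4)
Line 2: ['quick'] (min_width=5, slack=7)
Line 3: ['evening'] (min_width=7, slack=5)
Line 4: ['guitar', 'as'] (min_width=9, slack=3)
Line 5: ['walk', 'salt', 'do'] (min_width=12, slack=0)
Line 6: ['compound'] (min_width=8, slack=4)
Line 7: ['banana', 'play'] (min_width=11, slack=1)
Line 8: ['end', 'car', 'to'] (min_width=10, slack=2)
Line 9: ['six', 'bridge'] (min_width=10, slack=2)
Line 10: ['the', 'so', 'is'] (min_width=9, slack=3)
Line 11: ['calendar', 'bee'] (min_width=12, slack=0)
Line 12: ['bee'] (min_width=3, slack=9)

Answer: walk salt do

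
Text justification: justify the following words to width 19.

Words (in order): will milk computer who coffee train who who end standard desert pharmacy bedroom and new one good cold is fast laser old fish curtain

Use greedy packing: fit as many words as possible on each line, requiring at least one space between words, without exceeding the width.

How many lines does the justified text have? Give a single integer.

Answer: 8

Derivation:
Line 1: ['will', 'milk', 'computer'] (min_width=18, slack=1)
Line 2: ['who', 'coffee', 'train'] (min_width=16, slack=3)
Line 3: ['who', 'who', 'end'] (min_width=11, slack=8)
Line 4: ['standard', 'desert'] (min_width=15, slack=4)
Line 5: ['pharmacy', 'bedroom'] (min_width=16, slack=3)
Line 6: ['and', 'new', 'one', 'good'] (min_width=16, slack=3)
Line 7: ['cold', 'is', 'fast', 'laser'] (min_width=18, slack=1)
Line 8: ['old', 'fish', 'curtain'] (min_width=16, slack=3)
Total lines: 8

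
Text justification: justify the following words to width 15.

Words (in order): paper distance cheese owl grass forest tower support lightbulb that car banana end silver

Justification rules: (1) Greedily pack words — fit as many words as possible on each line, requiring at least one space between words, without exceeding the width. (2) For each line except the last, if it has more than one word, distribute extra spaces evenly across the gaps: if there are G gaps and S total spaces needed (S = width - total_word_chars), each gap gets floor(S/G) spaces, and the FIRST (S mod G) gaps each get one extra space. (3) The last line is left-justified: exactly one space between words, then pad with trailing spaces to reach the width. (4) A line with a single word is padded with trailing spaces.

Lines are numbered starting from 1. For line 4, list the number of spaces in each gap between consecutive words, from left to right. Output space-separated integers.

Line 1: ['paper', 'distance'] (min_width=14, slack=1)
Line 2: ['cheese', 'owl'] (min_width=10, slack=5)
Line 3: ['grass', 'forest'] (min_width=12, slack=3)
Line 4: ['tower', 'support'] (min_width=13, slack=2)
Line 5: ['lightbulb', 'that'] (min_width=14, slack=1)
Line 6: ['car', 'banana', 'end'] (min_width=14, slack=1)
Line 7: ['silver'] (min_width=6, slack=9)

Answer: 3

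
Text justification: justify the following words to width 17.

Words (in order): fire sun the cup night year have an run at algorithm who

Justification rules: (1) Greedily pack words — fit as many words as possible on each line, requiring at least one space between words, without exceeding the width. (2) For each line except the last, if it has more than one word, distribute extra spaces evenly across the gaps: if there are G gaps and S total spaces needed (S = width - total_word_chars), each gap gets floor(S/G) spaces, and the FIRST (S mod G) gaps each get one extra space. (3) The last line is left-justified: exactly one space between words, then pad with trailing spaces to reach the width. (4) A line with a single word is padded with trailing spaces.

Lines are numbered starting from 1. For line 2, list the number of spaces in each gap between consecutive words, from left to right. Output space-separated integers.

Answer: 2 2

Derivation:
Line 1: ['fire', 'sun', 'the', 'cup'] (min_width=16, slack=1)
Line 2: ['night', 'year', 'have'] (min_width=15, slack=2)
Line 3: ['an', 'run', 'at'] (min_width=9, slack=8)
Line 4: ['algorithm', 'who'] (min_width=13, slack=4)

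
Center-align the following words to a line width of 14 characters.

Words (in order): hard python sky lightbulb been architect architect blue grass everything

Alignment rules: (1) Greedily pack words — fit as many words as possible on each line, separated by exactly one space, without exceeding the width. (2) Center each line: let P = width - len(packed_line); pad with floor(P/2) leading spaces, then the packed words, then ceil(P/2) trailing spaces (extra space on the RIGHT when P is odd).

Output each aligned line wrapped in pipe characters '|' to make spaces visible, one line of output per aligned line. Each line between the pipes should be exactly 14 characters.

Answer: | hard python  |
|sky lightbulb |
|been architect|
|architect blue|
|    grass     |
|  everything  |

Derivation:
Line 1: ['hard', 'python'] (min_width=11, slack=3)
Line 2: ['sky', 'lightbulb'] (min_width=13, slack=1)
Line 3: ['been', 'architect'] (min_width=14, slack=0)
Line 4: ['architect', 'blue'] (min_width=14, slack=0)
Line 5: ['grass'] (min_width=5, slack=9)
Line 6: ['everything'] (min_width=10, slack=4)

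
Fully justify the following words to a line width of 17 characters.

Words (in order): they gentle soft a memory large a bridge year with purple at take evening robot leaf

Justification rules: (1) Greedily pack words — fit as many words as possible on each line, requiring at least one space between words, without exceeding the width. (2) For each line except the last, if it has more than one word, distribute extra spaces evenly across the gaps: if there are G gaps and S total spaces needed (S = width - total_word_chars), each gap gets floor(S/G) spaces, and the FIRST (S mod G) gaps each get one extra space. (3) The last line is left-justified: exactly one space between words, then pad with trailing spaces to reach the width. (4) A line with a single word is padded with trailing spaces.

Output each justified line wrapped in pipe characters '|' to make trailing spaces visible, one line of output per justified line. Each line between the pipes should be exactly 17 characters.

Line 1: ['they', 'gentle', 'soft'] (min_width=16, slack=1)
Line 2: ['a', 'memory', 'large', 'a'] (min_width=16, slack=1)
Line 3: ['bridge', 'year', 'with'] (min_width=16, slack=1)
Line 4: ['purple', 'at', 'take'] (min_width=14, slack=3)
Line 5: ['evening', 'robot'] (min_width=13, slack=4)
Line 6: ['leaf'] (min_width=4, slack=13)

Answer: |they  gentle soft|
|a  memory large a|
|bridge  year with|
|purple   at  take|
|evening     robot|
|leaf             |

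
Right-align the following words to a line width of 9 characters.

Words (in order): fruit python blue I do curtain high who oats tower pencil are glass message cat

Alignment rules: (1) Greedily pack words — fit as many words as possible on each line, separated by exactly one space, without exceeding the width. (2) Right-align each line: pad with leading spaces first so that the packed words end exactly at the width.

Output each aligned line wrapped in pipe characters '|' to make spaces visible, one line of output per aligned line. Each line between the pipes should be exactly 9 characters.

Answer: |    fruit|
|   python|
|blue I do|
|  curtain|
| high who|
|     oats|
|    tower|
|   pencil|
|are glass|
|  message|
|      cat|

Derivation:
Line 1: ['fruit'] (min_width=5, slack=4)
Line 2: ['python'] (min_width=6, slack=3)
Line 3: ['blue', 'I', 'do'] (min_width=9, slack=0)
Line 4: ['curtain'] (min_width=7, slack=2)
Line 5: ['high', 'who'] (min_width=8, slack=1)
Line 6: ['oats'] (min_width=4, slack=5)
Line 7: ['tower'] (min_width=5, slack=4)
Line 8: ['pencil'] (min_width=6, slack=3)
Line 9: ['are', 'glass'] (min_width=9, slack=0)
Line 10: ['message'] (min_width=7, slack=2)
Line 11: ['cat'] (min_width=3, slack=6)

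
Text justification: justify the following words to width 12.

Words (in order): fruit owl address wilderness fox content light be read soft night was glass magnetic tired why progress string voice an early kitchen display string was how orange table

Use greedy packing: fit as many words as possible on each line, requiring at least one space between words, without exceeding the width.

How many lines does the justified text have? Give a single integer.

Answer: 18

Derivation:
Line 1: ['fruit', 'owl'] (min_width=9, slack=3)
Line 2: ['address'] (min_width=7, slack=5)
Line 3: ['wilderness'] (min_width=10, slack=2)
Line 4: ['fox', 'content'] (min_width=11, slack=1)
Line 5: ['light', 'be'] (min_width=8, slack=4)
Line 6: ['read', 'soft'] (min_width=9, slack=3)
Line 7: ['night', 'was'] (min_width=9, slack=3)
Line 8: ['glass'] (min_width=5, slack=7)
Line 9: ['magnetic'] (min_width=8, slack=4)
Line 10: ['tired', 'why'] (min_width=9, slack=3)
Line 11: ['progress'] (min_width=8, slack=4)
Line 12: ['string', 'voice'] (min_width=12, slack=0)
Line 13: ['an', 'early'] (min_width=8, slack=4)
Line 14: ['kitchen'] (min_width=7, slack=5)
Line 15: ['display'] (min_width=7, slack=5)
Line 16: ['string', 'was'] (min_width=10, slack=2)
Line 17: ['how', 'orange'] (min_width=10, slack=2)
Line 18: ['table'] (min_width=5, slack=7)
Total lines: 18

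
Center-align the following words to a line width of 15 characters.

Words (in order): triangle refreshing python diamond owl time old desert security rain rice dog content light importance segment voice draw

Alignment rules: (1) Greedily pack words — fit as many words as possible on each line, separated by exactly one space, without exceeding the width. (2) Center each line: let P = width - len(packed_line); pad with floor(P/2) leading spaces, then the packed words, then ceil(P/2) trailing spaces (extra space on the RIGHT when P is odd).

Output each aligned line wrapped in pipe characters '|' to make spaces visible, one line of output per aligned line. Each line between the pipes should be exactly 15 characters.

Line 1: ['triangle'] (min_width=8, slack=7)
Line 2: ['refreshing'] (min_width=10, slack=5)
Line 3: ['python', 'diamond'] (min_width=14, slack=1)
Line 4: ['owl', 'time', 'old'] (min_width=12, slack=3)
Line 5: ['desert', 'security'] (min_width=15, slack=0)
Line 6: ['rain', 'rice', 'dog'] (min_width=13, slack=2)
Line 7: ['content', 'light'] (min_width=13, slack=2)
Line 8: ['importance'] (min_width=10, slack=5)
Line 9: ['segment', 'voice'] (min_width=13, slack=2)
Line 10: ['draw'] (min_width=4, slack=11)

Answer: |   triangle    |
|  refreshing   |
|python diamond |
| owl time old  |
|desert security|
| rain rice dog |
| content light |
|  importance   |
| segment voice |
|     draw      |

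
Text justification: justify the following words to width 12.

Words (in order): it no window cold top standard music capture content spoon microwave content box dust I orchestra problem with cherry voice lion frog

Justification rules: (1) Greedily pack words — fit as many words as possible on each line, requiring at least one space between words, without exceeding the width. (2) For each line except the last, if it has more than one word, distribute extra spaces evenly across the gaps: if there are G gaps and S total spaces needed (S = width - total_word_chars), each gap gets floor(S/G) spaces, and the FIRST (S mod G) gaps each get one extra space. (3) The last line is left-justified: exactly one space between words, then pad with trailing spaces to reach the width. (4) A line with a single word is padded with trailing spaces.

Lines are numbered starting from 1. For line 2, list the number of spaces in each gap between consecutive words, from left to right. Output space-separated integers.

Answer: 5

Derivation:
Line 1: ['it', 'no', 'window'] (min_width=12, slack=0)
Line 2: ['cold', 'top'] (min_width=8, slack=4)
Line 3: ['standard'] (min_width=8, slack=4)
Line 4: ['music'] (min_width=5, slack=7)
Line 5: ['capture'] (min_width=7, slack=5)
Line 6: ['content'] (min_width=7, slack=5)
Line 7: ['spoon'] (min_width=5, slack=7)
Line 8: ['microwave'] (min_width=9, slack=3)
Line 9: ['content', 'box'] (min_width=11, slack=1)
Line 10: ['dust', 'I'] (min_width=6, slack=6)
Line 11: ['orchestra'] (min_width=9, slack=3)
Line 12: ['problem', 'with'] (min_width=12, slack=0)
Line 13: ['cherry', 'voice'] (min_width=12, slack=0)
Line 14: ['lion', 'frog'] (min_width=9, slack=3)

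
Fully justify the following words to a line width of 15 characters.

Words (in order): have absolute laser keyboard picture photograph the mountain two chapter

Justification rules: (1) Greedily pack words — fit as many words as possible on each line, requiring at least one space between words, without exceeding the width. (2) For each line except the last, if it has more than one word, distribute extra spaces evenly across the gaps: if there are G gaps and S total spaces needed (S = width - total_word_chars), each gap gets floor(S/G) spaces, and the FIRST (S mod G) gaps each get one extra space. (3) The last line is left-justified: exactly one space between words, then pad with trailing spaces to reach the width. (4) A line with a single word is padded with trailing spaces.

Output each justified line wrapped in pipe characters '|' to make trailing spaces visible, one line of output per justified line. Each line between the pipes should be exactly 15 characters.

Line 1: ['have', 'absolute'] (min_width=13, slack=2)
Line 2: ['laser', 'keyboard'] (min_width=14, slack=1)
Line 3: ['picture'] (min_width=7, slack=8)
Line 4: ['photograph', 'the'] (min_width=14, slack=1)
Line 5: ['mountain', 'two'] (min_width=12, slack=3)
Line 6: ['chapter'] (min_width=7, slack=8)

Answer: |have   absolute|
|laser  keyboard|
|picture        |
|photograph  the|
|mountain    two|
|chapter        |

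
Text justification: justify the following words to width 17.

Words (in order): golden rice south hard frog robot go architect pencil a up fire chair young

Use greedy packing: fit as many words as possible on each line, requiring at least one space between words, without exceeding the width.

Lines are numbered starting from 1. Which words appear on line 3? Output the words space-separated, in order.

Line 1: ['golden', 'rice', 'south'] (min_width=17, slack=0)
Line 2: ['hard', 'frog', 'robot'] (min_width=15, slack=2)
Line 3: ['go', 'architect'] (min_width=12, slack=5)
Line 4: ['pencil', 'a', 'up', 'fire'] (min_width=16, slack=1)
Line 5: ['chair', 'young'] (min_width=11, slack=6)

Answer: go architect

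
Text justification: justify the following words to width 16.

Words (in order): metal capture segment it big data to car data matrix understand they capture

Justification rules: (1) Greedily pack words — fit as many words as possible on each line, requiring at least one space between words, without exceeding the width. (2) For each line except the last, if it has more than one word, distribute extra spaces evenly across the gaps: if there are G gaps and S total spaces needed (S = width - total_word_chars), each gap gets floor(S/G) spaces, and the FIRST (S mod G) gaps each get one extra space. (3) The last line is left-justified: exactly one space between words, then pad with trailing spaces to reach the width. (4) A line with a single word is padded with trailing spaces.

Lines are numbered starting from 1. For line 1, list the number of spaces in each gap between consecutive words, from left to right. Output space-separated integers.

Line 1: ['metal', 'capture'] (min_width=13, slack=3)
Line 2: ['segment', 'it', 'big'] (min_width=14, slack=2)
Line 3: ['data', 'to', 'car', 'data'] (min_width=16, slack=0)
Line 4: ['matrix'] (min_width=6, slack=10)
Line 5: ['understand', 'they'] (min_width=15, slack=1)
Line 6: ['capture'] (min_width=7, slack=9)

Answer: 4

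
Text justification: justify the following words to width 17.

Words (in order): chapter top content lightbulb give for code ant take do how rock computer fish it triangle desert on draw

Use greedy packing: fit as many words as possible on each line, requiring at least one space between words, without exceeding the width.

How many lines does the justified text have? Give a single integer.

Answer: 7

Derivation:
Line 1: ['chapter', 'top'] (min_width=11, slack=6)
Line 2: ['content', 'lightbulb'] (min_width=17, slack=0)
Line 3: ['give', 'for', 'code', 'ant'] (min_width=17, slack=0)
Line 4: ['take', 'do', 'how', 'rock'] (min_width=16, slack=1)
Line 5: ['computer', 'fish', 'it'] (min_width=16, slack=1)
Line 6: ['triangle', 'desert'] (min_width=15, slack=2)
Line 7: ['on', 'draw'] (min_width=7, slack=10)
Total lines: 7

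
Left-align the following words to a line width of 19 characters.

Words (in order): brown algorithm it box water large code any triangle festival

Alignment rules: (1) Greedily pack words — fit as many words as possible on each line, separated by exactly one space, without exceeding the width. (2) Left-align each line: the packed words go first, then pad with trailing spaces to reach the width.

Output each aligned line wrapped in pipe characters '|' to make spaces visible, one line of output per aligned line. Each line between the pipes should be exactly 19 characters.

Line 1: ['brown', 'algorithm', 'it'] (min_width=18, slack=1)
Line 2: ['box', 'water', 'large'] (min_width=15, slack=4)
Line 3: ['code', 'any', 'triangle'] (min_width=17, slack=2)
Line 4: ['festival'] (min_width=8, slack=11)

Answer: |brown algorithm it |
|box water large    |
|code any triangle  |
|festival           |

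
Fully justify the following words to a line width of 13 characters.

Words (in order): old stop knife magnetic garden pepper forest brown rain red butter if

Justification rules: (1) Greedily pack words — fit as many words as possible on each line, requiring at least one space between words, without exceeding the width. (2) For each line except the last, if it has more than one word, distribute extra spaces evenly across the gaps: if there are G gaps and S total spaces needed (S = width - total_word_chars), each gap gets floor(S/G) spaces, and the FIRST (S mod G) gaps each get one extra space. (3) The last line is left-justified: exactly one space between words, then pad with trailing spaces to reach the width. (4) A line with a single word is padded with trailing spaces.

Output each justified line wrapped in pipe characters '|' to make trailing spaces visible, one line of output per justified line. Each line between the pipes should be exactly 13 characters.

Line 1: ['old', 'stop'] (min_width=8, slack=5)
Line 2: ['knife'] (min_width=5, slack=8)
Line 3: ['magnetic'] (min_width=8, slack=5)
Line 4: ['garden', 'pepper'] (min_width=13, slack=0)
Line 5: ['forest', 'brown'] (min_width=12, slack=1)
Line 6: ['rain', 'red'] (min_width=8, slack=5)
Line 7: ['butter', 'if'] (min_width=9, slack=4)

Answer: |old      stop|
|knife        |
|magnetic     |
|garden pepper|
|forest  brown|
|rain      red|
|butter if    |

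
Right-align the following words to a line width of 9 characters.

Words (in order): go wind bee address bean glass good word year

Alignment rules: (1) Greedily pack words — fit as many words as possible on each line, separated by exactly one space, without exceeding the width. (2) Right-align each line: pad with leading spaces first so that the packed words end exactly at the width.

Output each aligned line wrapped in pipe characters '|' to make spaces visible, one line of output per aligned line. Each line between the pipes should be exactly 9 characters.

Answer: |  go wind|
|      bee|
|  address|
|     bean|
|    glass|
|good word|
|     year|

Derivation:
Line 1: ['go', 'wind'] (min_width=7, slack=2)
Line 2: ['bee'] (min_width=3, slack=6)
Line 3: ['address'] (min_width=7, slack=2)
Line 4: ['bean'] (min_width=4, slack=5)
Line 5: ['glass'] (min_width=5, slack=4)
Line 6: ['good', 'word'] (min_width=9, slack=0)
Line 7: ['year'] (min_width=4, slack=5)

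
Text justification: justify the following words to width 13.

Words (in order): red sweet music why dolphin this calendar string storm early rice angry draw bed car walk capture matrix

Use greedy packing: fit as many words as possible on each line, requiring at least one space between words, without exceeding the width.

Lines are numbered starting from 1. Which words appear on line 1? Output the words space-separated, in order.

Answer: red sweet

Derivation:
Line 1: ['red', 'sweet'] (min_width=9, slack=4)
Line 2: ['music', 'why'] (min_width=9, slack=4)
Line 3: ['dolphin', 'this'] (min_width=12, slack=1)
Line 4: ['calendar'] (min_width=8, slack=5)
Line 5: ['string', 'storm'] (min_width=12, slack=1)
Line 6: ['early', 'rice'] (min_width=10, slack=3)
Line 7: ['angry', 'draw'] (min_width=10, slack=3)
Line 8: ['bed', 'car', 'walk'] (min_width=12, slack=1)
Line 9: ['capture'] (min_width=7, slack=6)
Line 10: ['matrix'] (min_width=6, slack=7)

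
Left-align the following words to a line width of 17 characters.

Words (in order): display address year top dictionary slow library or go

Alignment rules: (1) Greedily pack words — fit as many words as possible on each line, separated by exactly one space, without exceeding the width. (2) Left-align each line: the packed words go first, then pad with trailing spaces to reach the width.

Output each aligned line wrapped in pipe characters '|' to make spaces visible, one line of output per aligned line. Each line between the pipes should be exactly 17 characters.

Answer: |display address  |
|year top         |
|dictionary slow  |
|library or go    |

Derivation:
Line 1: ['display', 'address'] (min_width=15, slack=2)
Line 2: ['year', 'top'] (min_width=8, slack=9)
Line 3: ['dictionary', 'slow'] (min_width=15, slack=2)
Line 4: ['library', 'or', 'go'] (min_width=13, slack=4)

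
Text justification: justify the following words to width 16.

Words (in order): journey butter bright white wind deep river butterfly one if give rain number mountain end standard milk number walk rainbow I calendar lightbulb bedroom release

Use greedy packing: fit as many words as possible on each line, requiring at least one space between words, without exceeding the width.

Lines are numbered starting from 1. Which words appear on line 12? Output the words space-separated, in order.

Answer: bedroom release

Derivation:
Line 1: ['journey', 'butter'] (min_width=14, slack=2)
Line 2: ['bright', 'white'] (min_width=12, slack=4)
Line 3: ['wind', 'deep', 'river'] (min_width=15, slack=1)
Line 4: ['butterfly', 'one', 'if'] (min_width=16, slack=0)
Line 5: ['give', 'rain', 'number'] (min_width=16, slack=0)
Line 6: ['mountain', 'end'] (min_width=12, slack=4)
Line 7: ['standard', 'milk'] (min_width=13, slack=3)
Line 8: ['number', 'walk'] (min_width=11, slack=5)
Line 9: ['rainbow', 'I'] (min_width=9, slack=7)
Line 10: ['calendar'] (min_width=8, slack=8)
Line 11: ['lightbulb'] (min_width=9, slack=7)
Line 12: ['bedroom', 'release'] (min_width=15, slack=1)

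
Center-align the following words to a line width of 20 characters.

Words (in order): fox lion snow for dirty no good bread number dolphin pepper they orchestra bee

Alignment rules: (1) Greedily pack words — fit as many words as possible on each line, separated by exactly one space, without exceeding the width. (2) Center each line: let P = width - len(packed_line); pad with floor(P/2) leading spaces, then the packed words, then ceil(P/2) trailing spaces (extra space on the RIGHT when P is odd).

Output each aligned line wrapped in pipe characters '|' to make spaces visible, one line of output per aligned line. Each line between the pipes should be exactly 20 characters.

Answer: | fox lion snow for  |
|dirty no good bread |
|   number dolphin   |
|    pepper they     |
|   orchestra bee    |

Derivation:
Line 1: ['fox', 'lion', 'snow', 'for'] (min_width=17, slack=3)
Line 2: ['dirty', 'no', 'good', 'bread'] (min_width=19, slack=1)
Line 3: ['number', 'dolphin'] (min_width=14, slack=6)
Line 4: ['pepper', 'they'] (min_width=11, slack=9)
Line 5: ['orchestra', 'bee'] (min_width=13, slack=7)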